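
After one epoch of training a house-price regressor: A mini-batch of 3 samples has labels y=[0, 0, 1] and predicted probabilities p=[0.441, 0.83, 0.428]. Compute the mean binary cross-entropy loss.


L[0] = -ln(1-0.441) = -ln(0.559) = 0.5816
L[1] = -ln(1-0.83) = -ln(0.17) = 1.772
L[2] = -ln(0.428) = 0.8486
mean = (0.5816 + 1.772 + 0.8486)/3 = 1.0674

1.0674


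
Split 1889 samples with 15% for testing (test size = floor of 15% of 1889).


Test = ⌊1889·15/100⌋ = 283
Train = 1889 - 283 = 1606

Train: 1606, Test: 283


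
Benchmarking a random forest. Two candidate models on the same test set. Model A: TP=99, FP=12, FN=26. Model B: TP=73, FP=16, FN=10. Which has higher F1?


Model A: P=99/111=0.8919, R=99/125=0.792, F1=2PR/(P+R)=2TP/(2TP+FP+FN)=198/236=0.839
Model B: P=73/89=0.8202, R=73/83=0.8795, F1=2PR/(P+R)=2TP/(2TP+FP+FN)=146/172=0.8488
0.839 < 0.8488 → Model B

Model B


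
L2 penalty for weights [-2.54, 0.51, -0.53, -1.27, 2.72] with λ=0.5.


‖w‖₂² = (-2.54)² + (0.51)² + (-0.53)² + (-1.27)² + (2.72)²
     = 6.4516 + 0.2601 + 0.2809 + 1.6129 + 7.3984
     = 16.0039
λ·‖w‖₂² = 0.5·16.0039 = 8.00195

8.00195


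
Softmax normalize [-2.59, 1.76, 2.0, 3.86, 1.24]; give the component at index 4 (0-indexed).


Exponentials: e^-2.59=0.075, e^1.76=5.8124, e^2.0=7.3891, e^3.86=47.4654, e^1.24=3.4556
Sum = 64.1975
Softmax = [0.0012, 0.0905, 0.1151, 0.7394, 0.0538]
p[4] = 3.4556/64.1975 = 0.0538

0.0538


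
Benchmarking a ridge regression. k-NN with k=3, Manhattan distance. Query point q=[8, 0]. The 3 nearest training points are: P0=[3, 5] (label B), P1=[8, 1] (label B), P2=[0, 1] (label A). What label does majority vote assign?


d(q,P0) = 10  (label B)
d(q,P1) = 1  (label B)
d(q,P2) = 9  (label A)
Votes: A=1, B=2
Majority → B

B


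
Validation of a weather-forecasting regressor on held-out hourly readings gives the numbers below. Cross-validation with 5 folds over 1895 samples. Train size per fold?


Fold size = 1895/5 = 379
Training per fold = 1895 - 379 = 1516

1516


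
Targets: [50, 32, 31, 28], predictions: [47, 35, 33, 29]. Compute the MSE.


Squared errors: (50-47)²=9, (32-35)²=9, (31-33)²=4, (28-29)²=1
Sum = 23
MSE = 23/4 = 23/4

23/4


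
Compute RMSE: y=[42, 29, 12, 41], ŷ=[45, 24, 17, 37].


MSE = 75/4 = 18.75
RMSE = √(75/4) = 4.3301

4.3301


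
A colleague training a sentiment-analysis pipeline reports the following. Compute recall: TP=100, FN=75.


Recall = TP/(TP+FN)
= 100/(100+75)
= 100/175 = 57.14%

57.14%


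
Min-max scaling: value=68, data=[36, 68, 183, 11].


min=11, max=183
(68-11)/(183-11) = 57/172 = 0.3314

0.3314


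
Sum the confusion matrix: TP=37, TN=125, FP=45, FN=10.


Total = TP + TN + FP + FN
= 37 + 125 + 45 + 10
= 217
(Predicted positive: 82, predicted negative: 135)

217


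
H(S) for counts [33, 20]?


Probabilities: [33/53, 20/53] ≈ [0.6226, 0.3774]
H = -((33/53)·log₂(33/53) + (20/53)·log₂(20/53))
  = 0.9562 bits

0.9562 bits


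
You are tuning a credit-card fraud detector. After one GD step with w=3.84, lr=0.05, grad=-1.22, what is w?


w_new = w - α·∇
= 3.84 - 0.05·-1.22
= 3.84 + 0.061
= 3.901

3.901


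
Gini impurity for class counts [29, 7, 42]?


Probabilities: [29/78, 7/78, 42/78] ≈ [0.3718, 0.0897, 0.5385]
Σpᵢ² = (841 + 49 + 1764)/78² = 2654/6084
Gini = 1 - Σpᵢ² = 1 - 2654/6084 = 0.5638

0.5638


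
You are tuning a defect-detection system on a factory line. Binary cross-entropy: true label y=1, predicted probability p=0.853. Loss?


BCE = -[y·ln(p) + (1-y)·ln(1-p)]
= -1·ln(0.853) - 0
= -ln(0.853) = 0.159

0.159


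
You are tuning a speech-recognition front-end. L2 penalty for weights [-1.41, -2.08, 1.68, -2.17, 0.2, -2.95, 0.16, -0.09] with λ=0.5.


‖w‖₂² = (-1.41)² + (-2.08)² + (1.68)² + (-2.17)² + (0.2)² + (-2.95)² + (0.16)² + (-0.09)²
     = 1.9881 + 4.3264 + 2.8224 + 4.7089 + 0.04 + 8.7025 + 0.0256 + 0.0081
     = 22.622
λ·‖w‖₂² = 0.5·22.622 = 11.311

11.311


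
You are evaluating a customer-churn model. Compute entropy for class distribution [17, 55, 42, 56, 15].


Probabilities: [17/185, 55/185, 42/185, 56/185, 15/185] ≈ [0.0919, 0.2973, 0.227, 0.3027, 0.0811]
H = -((17/185)·log₂(17/185) + (55/185)·log₂(55/185) + (42/185)·log₂(42/185) + (56/185)·log₂(56/185) + (15/185)·log₂(15/185))
  = 2.1381 bits

2.1381 bits


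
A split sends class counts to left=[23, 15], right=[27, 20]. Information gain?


Parent = [50, 35], H_parent = 0.9774
H_left = 0.9678 (n=38), H_right = 0.9839 (n=47)
H_children = (38/85)·0.9678 + (47/85)·0.9839 = 0.9767
IG = 0.9774 - 0.9767 = 0.0007

0.0007


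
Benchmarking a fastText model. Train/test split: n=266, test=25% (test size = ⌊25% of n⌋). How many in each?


Test = ⌊266·25/100⌋ = 66
Train = 266 - 66 = 200

Train: 200, Test: 66


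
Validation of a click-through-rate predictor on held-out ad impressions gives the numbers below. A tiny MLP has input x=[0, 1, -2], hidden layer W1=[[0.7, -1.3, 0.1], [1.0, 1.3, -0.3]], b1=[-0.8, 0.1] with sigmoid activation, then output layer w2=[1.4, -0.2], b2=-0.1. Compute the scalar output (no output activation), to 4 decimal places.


z1[0] = (0.7)·(0) + (-1.3)·(1) + (0.1)·(-2) - 0.8 = -2.3
z1[1] = (1.0)·(0) + (1.3)·(1) + (-0.3)·(-2) + 0.1 = 2.0
h = sigmoid(z1) = [0.0911, 0.8808]
output = (1.4)·(0.0911) + (-0.2)·(0.8808) - 0.1 = -0.1486

-0.1486


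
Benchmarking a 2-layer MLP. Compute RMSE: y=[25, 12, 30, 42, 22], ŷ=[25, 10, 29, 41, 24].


MSE = 10/5 = 2
RMSE = √(10/5) = 1.4142

1.4142


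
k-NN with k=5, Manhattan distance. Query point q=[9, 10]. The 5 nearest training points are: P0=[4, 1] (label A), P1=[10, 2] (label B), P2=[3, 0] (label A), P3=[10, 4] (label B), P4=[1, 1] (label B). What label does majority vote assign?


d(q,P0) = 14  (label A)
d(q,P1) = 9  (label B)
d(q,P2) = 16  (label A)
d(q,P3) = 7  (label B)
d(q,P4) = 17  (label B)
Votes: A=2, B=3
Majority → B

B


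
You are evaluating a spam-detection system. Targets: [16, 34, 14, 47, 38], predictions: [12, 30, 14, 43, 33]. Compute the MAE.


Absolute errors: |16-12|=4, |34-30|=4, |14-14|=0, |47-43|=4, |38-33|=5
Sum = 17
MAE = 17/5 = 17/5

17/5


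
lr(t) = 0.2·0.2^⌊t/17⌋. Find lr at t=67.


n_drops = ⌊67/17⌋ = 3
lr = 0.2·0.2^3 = 0.2·0.008 = 0.0016

0.0016


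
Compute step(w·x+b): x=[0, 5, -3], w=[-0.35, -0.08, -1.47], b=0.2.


z = (0)·(-0.35) + (5)·(-0.08) + (-3)·(-1.47) + 0.2
  = 4.21
step(z) = 1 (z≥0)

1


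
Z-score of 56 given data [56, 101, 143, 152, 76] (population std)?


μ = 105.6, σ = 37.1731
z = (56 - 105.6)/37.1731 = -1.3343

-1.3343


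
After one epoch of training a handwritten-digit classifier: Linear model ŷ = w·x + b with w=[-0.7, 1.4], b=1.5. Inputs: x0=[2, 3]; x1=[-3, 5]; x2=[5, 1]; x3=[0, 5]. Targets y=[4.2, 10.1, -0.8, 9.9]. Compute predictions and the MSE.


ŷ0 = (-0.7)·(2) + (1.4)·(3) + 1.5 = 4.3
ŷ1 = (-0.7)·(-3) + (1.4)·(5) + 1.5 = 10.6
ŷ2 = (-0.7)·(5) + (1.4)·(1) + 1.5 = -0.6
ŷ3 = (-0.7)·(0) + (1.4)·(5) + 1.5 = 8.5
errors² = [0.01, 0.25, 0.04, 1.96]
MSE = 2.2600/4 = 0.565

0.565


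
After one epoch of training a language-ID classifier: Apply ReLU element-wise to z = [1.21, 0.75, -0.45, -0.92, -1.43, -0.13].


ReLU(1.21) = max(0, 1.21) = 1.21
ReLU(0.75) = max(0, 0.75) = 0.75
ReLU(-0.45) = max(0, -0.45) = 0.0
ReLU(-0.92) = max(0, -0.92) = 0.0
ReLU(-1.43) = max(0, -1.43) = 0.0
ReLU(-0.13) = max(0, -0.13) = 0.0
result = [1.21, 0.75, 0.0, 0.0, 0.0, 0.0]

[1.21, 0.75, 0.0, 0.0, 0.0, 0.0]


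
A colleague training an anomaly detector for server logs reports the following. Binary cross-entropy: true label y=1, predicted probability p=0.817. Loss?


BCE = -[y·ln(p) + (1-y)·ln(1-p)]
= -1·ln(0.817) - 0
= -ln(0.817) = 0.2021

0.2021


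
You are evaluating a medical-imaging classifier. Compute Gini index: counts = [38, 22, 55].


Probabilities: [38/115, 22/115, 55/115] ≈ [0.3304, 0.1913, 0.4783]
Σpᵢ² = (1444 + 484 + 3025)/115² = 4953/13225
Gini = 1 - Σpᵢ² = 1 - 4953/13225 = 0.6255

0.6255


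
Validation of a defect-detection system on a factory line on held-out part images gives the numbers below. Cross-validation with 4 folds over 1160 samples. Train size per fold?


Fold size = 1160/4 = 290
Training per fold = 1160 - 290 = 870

870


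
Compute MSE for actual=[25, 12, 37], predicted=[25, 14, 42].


Squared errors: (25-25)²=0, (12-14)²=4, (37-42)²=25
Sum = 29
MSE = 29/3 = 29/3

29/3


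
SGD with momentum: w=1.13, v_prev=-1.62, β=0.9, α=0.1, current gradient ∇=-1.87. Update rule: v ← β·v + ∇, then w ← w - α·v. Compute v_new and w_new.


v_new = 0.9·-1.62 - 1.87 = -1.458 - 1.87 = -3.328
w_new = 1.13 - 0.1·-3.328 = 1.13 + 0.3328 = 1.4628

v_new=-3.328, w_new=1.4628


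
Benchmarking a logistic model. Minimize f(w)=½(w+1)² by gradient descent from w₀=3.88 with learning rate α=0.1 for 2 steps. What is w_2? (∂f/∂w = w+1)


step 1: grad = 3.88+1 = 4.88; w = 3.88 - 0.1·(4.88) = 3.392
step 2: grad = 3.392+1 = 4.392; w = 3.392 - 0.1·(4.392) = 2.9528

2.9528


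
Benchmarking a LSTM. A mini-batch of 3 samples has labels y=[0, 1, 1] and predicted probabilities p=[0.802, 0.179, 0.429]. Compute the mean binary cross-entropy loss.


L[0] = -ln(1-0.802) = -ln(0.198) = 1.6195
L[1] = -ln(0.179) = 1.7204
L[2] = -ln(0.429) = 0.8463
mean = (1.6195 + 1.7204 + 0.8463)/3 = 1.3954

1.3954


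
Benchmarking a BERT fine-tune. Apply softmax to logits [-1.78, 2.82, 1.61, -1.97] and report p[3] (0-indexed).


Exponentials: e^-1.78=0.1686, e^2.82=16.7769, e^1.61=5.0028, e^-1.97=0.1395
Sum = 22.0878
Softmax = [0.0076, 0.7596, 0.2265, 0.0063]
p[3] = 0.1395/22.0878 = 0.0063

0.0063


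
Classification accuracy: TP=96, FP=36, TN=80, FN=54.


Accuracy = (TP+TN)/(TP+TN+FP+FN)
= (96+80)/(266)
= 176/266 = 66.17%

66.17%


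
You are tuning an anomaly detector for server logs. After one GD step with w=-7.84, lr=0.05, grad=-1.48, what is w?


w_new = w - α·∇
= -7.84 - 0.05·-1.48
= -7.84 + 0.074
= -7.766

-7.766


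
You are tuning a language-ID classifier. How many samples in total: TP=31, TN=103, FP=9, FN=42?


Total = TP + TN + FP + FN
= 31 + 103 + 9 + 42
= 185
(Predicted positive: 40, predicted negative: 145)

185


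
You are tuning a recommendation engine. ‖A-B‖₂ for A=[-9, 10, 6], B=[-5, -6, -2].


d = √((-9+ 5)² + (10+ 6)² + (6+ 2)²)
  = √(16 + 256 + 64)
  = √336 = 18.3303

18.3303


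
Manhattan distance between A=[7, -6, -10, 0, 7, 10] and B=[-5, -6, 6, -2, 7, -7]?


d = |7+ 5| + |-6+ 6| + |-10-6| + |0+ 2| + |7-7| + |10+ 7|
  = 12 + 0 + 16 + 2 + 0 + 17
  = 47

47


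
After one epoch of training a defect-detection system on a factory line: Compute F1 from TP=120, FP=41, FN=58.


Precision = 120/161 = 0.7453
Recall = 120/178 = 0.6742
F1 = 2·P·R/(P+R) = 2·TP/(2·TP+FP+FN) = 240/(240+41+58) = 240/339 = 0.708

0.708


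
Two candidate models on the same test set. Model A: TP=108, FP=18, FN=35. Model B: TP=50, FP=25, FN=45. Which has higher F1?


Model A: P=108/126=0.8571, R=108/143=0.7552, F1=2PR/(P+R)=2TP/(2TP+FP+FN)=216/269=0.803
Model B: P=50/75=0.6667, R=50/95=0.5263, F1=2PR/(P+R)=2TP/(2TP+FP+FN)=100/170=0.5882
0.803 > 0.5882 → Model A

Model A


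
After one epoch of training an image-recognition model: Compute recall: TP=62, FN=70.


Recall = TP/(TP+FN)
= 62/(62+70)
= 62/132 = 46.97%

46.97%


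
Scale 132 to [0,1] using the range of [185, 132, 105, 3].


min=3, max=185
(132-3)/(185-3) = 129/182 = 0.7088

0.7088


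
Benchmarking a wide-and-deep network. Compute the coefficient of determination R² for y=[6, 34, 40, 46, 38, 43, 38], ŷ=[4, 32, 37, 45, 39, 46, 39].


ȳ = 35
SS_res = Σ(y-ŷ)² = 29
SS_tot = Σ(y-ȳ)² = 1070
R² = 1 - SS_res/SS_tot = 1 - 0.0271 = 0.9729

0.9729


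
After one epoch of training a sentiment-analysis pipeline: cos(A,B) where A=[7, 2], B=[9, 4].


A·B = 7·9 + 2·4 = 71
‖A‖ = √53 = 7.2801, ‖B‖ = √97 = 9.8489
cos = 71/(√53·√97) = 71/√5141 = 0.9902

0.9902


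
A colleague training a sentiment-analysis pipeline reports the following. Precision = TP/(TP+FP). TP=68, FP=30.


Precision = TP/(TP+FP)
= 68/(68+30)
= 68/98 = 69.39%

69.39%


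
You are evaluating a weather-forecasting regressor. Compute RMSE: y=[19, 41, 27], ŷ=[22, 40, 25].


MSE = 14/3 = 4.6667
RMSE = √(14/3) = 2.1602

2.1602


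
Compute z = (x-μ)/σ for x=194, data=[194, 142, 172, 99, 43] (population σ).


μ = 130, σ = 53.9147
z = (194 - 130)/53.9147 = 1.1871

1.1871


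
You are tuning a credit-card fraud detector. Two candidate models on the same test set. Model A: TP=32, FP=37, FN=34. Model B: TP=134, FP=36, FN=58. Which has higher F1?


Model A: P=32/69=0.4638, R=32/66=0.4848, F1=2PR/(P+R)=2TP/(2TP+FP+FN)=64/135=0.4741
Model B: P=134/170=0.7882, R=134/192=0.6979, F1=2PR/(P+R)=2TP/(2TP+FP+FN)=268/362=0.7403
0.4741 < 0.7403 → Model B

Model B


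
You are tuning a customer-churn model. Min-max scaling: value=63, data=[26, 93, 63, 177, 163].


min=26, max=177
(63-26)/(177-26) = 37/151 = 0.245

0.245


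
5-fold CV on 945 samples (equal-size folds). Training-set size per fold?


Fold size = 945/5 = 189
Training per fold = 945 - 189 = 756

756


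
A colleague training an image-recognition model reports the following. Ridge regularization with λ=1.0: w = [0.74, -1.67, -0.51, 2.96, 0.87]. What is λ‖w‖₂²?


‖w‖₂² = (0.74)² + (-1.67)² + (-0.51)² + (2.96)² + (0.87)²
     = 0.5476 + 2.7889 + 0.2601 + 8.7616 + 0.7569
     = 13.1151
λ·‖w‖₂² = 1.0·13.1151 = 13.1151

13.1151


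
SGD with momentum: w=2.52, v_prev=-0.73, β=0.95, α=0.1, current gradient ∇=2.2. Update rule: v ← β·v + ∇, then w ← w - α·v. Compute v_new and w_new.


v_new = 0.95·-0.73 + 2.2 = -0.6935 + 2.2 = 1.5065
w_new = 2.52 - 0.1·1.5065 = 2.52 - 0.15065 = 2.36935

v_new=1.5065, w_new=2.36935


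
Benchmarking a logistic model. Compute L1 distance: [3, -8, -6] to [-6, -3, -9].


d = |3+ 6| + |-8+ 3| + |-6+ 9|
  = 9 + 5 + 3
  = 17

17


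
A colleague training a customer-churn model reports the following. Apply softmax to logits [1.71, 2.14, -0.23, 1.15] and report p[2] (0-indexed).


Exponentials: e^1.71=5.529, e^2.14=8.4994, e^-0.23=0.7945, e^1.15=3.1582
Sum = 17.9811
Softmax = [0.3075, 0.4727, 0.0442, 0.1756]
p[2] = 0.7945/17.9811 = 0.0442

0.0442


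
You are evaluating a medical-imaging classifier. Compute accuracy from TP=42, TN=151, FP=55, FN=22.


Accuracy = (TP+TN)/(TP+TN+FP+FN)
= (42+151)/(270)
= 193/270 = 71.48%

71.48%


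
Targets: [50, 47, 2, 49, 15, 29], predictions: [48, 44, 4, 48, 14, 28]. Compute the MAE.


Absolute errors: |50-48|=2, |47-44|=3, |2-4|=2, |49-48|=1, |15-14|=1, |29-28|=1
Sum = 10
MAE = 10/6 = 5/3

5/3


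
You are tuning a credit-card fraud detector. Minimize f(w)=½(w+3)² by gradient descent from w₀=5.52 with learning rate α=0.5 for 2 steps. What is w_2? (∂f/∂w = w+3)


step 1: grad = 5.52+3 = 8.52; w = 5.52 - 0.5·(8.52) = 1.26
step 2: grad = 1.26+3 = 4.26; w = 1.26 - 0.5·(4.26) = -0.87

-0.87


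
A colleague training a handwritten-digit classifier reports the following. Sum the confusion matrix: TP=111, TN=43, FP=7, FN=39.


Total = TP + TN + FP + FN
= 111 + 43 + 7 + 39
= 200
(Predicted positive: 118, predicted negative: 82)

200


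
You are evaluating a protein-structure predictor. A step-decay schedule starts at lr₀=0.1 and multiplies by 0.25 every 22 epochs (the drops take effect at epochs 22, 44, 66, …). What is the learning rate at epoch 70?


n_drops = ⌊70/22⌋ = 3
lr = 0.1·0.25^3 = 0.1·0.015625 = 0.0015625

0.0015625


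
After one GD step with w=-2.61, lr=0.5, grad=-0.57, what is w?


w_new = w - α·∇
= -2.61 - 0.5·-0.57
= -2.61 + 0.285
= -2.325

-2.325


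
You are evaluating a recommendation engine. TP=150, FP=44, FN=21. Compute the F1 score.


Precision = 150/194 = 0.7732
Recall = 150/171 = 0.8772
F1 = 2·P·R/(P+R) = 2·TP/(2·TP+FP+FN) = 300/(300+44+21) = 300/365 = 0.8219

0.8219


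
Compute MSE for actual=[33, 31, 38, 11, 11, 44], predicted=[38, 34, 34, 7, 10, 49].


Squared errors: (33-38)²=25, (31-34)²=9, (38-34)²=16, (11-7)²=16, (11-10)²=1, (44-49)²=25
Sum = 92
MSE = 92/6 = 46/3

46/3


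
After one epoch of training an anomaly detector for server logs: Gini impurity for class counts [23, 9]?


Probabilities: [23/32, 9/32] ≈ [0.7188, 0.2812]
Σpᵢ² = (529 + 81)/32² = 610/1024
Gini = 1 - Σpᵢ² = 1 - 610/1024 = 0.4043

0.4043


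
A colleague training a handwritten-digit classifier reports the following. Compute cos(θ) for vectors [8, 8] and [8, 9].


A·B = 8·8 + 8·9 = 136
‖A‖ = √128 = 11.3137, ‖B‖ = √145 = 12.0416
cos = 136/(√128·√145) = 136/√18560 = 0.9983

0.9983


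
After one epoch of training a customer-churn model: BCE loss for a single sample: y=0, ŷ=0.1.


BCE = -[y·ln(p) + (1-y)·ln(1-p)]
= -0 - 1·ln(1-0.1)
= -ln(0.9) = 0.1054

0.1054


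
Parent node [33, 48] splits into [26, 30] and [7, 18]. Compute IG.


Parent = [33, 48], H_parent = 0.9751
H_left = 0.9963 (n=56), H_right = 0.8555 (n=25)
H_children = (56/81)·0.9963 + (25/81)·0.8555 = 0.9528
IG = 0.9751 - 0.9528 = 0.0223

0.0223


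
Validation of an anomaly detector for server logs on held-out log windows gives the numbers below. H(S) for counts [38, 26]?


Probabilities: [38/64, 26/64] ≈ [0.5938, 0.4062]
H = -((38/64)·log₂(38/64) + (26/64)·log₂(26/64))
  = 0.9745 bits

0.9745 bits


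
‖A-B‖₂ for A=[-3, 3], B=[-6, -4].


d = √((-3+ 6)² + (3+ 4)²)
  = √(9 + 49)
  = √58 = 7.6158

7.6158


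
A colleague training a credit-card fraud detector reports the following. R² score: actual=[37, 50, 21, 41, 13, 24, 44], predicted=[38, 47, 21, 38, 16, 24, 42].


ȳ = 32.8571
SS_res = Σ(y-ŷ)² = 32
SS_tot = Σ(y-ȳ)² = 1114.86
R² = 1 - SS_res/SS_tot = 1 - 0.0287 = 0.9713

0.9713


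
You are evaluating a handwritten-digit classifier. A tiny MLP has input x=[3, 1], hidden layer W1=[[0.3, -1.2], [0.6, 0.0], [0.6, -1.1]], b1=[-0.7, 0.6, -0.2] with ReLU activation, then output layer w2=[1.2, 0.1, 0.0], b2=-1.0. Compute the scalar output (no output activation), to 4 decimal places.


z1[0] = (0.3)·(3) + (-1.2)·(1) - 0.7 = -1.0
z1[1] = (0.6)·(3) + (0.0)·(1) + 0.6 = 2.4
z1[2] = (0.6)·(3) + (-1.1)·(1) - 0.2 = 0.5
h = ReLU(z1) = [0.0, 2.4, 0.5]
output = (1.2)·(0.0) + (0.1)·(2.4) + (0.0)·(0.5) - 1.0 = -0.76

-0.76


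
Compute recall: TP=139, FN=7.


Recall = TP/(TP+FN)
= 139/(139+7)
= 139/146 = 95.21%

95.21%


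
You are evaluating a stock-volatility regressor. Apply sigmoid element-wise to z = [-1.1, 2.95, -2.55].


σ(-1.1) = 1/(1+e^1.1) = 0.2497
σ(2.95) = 1/(1+e^-2.95) = 0.9503
σ(-2.55) = 1/(1+e^2.55) = 0.0724
result = [0.2497, 0.9503, 0.0724]

[0.2497, 0.9503, 0.0724]


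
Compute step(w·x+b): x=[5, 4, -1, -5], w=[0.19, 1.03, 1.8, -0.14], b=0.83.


z = (5)·(0.19) + (4)·(1.03) + (-1)·(1.8) + (-5)·(-0.14) + 0.83
  = 4.8
step(z) = 1 (z≥0)

1


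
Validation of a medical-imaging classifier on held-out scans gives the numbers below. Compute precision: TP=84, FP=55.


Precision = TP/(TP+FP)
= 84/(84+55)
= 84/139 = 60.43%

60.43%


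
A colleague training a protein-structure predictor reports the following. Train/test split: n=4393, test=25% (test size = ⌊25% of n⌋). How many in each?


Test = ⌊4393·25/100⌋ = 1098
Train = 4393 - 1098 = 3295

Train: 3295, Test: 1098


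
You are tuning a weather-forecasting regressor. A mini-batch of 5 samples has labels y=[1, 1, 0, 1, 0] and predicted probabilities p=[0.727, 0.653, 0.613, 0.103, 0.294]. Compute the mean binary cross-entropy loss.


L[0] = -ln(0.727) = 0.3188
L[1] = -ln(0.653) = 0.4262
L[2] = -ln(1-0.613) = -ln(0.387) = 0.9493
L[3] = -ln(0.103) = 2.273
L[4] = -ln(1-0.294) = -ln(0.706) = 0.3481
mean = (0.3188 + 0.4262 + 0.9493 + 2.273 + 0.3481)/5 = 0.8631

0.8631


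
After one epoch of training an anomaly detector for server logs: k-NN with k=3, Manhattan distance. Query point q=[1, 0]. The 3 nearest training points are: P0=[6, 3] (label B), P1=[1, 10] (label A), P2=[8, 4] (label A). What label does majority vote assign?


d(q,P0) = 8  (label B)
d(q,P1) = 10  (label A)
d(q,P2) = 11  (label A)
Votes: A=2, B=1
Majority → A

A


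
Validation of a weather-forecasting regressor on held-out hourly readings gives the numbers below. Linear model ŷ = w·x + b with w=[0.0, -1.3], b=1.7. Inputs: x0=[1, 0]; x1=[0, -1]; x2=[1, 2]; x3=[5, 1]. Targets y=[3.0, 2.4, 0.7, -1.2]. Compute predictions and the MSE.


ŷ0 = (0.0)·(1) + (-1.3)·(0) + 1.7 = 1.7
ŷ1 = (0.0)·(0) + (-1.3)·(-1) + 1.7 = 3.0
ŷ2 = (0.0)·(1) + (-1.3)·(2) + 1.7 = -0.9
ŷ3 = (0.0)·(5) + (-1.3)·(1) + 1.7 = 0.4
errors² = [1.69, 0.36, 2.56, 2.56]
MSE = 7.1700/4 = 1.7925

1.7925


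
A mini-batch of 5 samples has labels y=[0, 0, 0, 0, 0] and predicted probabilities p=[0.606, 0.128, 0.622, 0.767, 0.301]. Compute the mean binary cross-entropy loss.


L[0] = -ln(1-0.606) = -ln(0.394) = 0.9314
L[1] = -ln(1-0.128) = -ln(0.872) = 0.137
L[2] = -ln(1-0.622) = -ln(0.378) = 0.9729
L[3] = -ln(1-0.767) = -ln(0.233) = 1.4567
L[4] = -ln(1-0.301) = -ln(0.699) = 0.3581
mean = (0.9314 + 0.137 + 0.9729 + 1.4567 + 0.3581)/5 = 0.7712

0.7712


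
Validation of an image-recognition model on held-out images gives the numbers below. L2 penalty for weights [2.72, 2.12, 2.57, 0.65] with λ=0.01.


‖w‖₂² = (2.72)² + (2.12)² + (2.57)² + (0.65)²
     = 7.3984 + 4.4944 + 6.6049 + 0.4225
     = 18.9202
λ·‖w‖₂² = 0.01·18.9202 = 0.189202

0.189202


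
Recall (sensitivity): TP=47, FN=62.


Recall = TP/(TP+FN)
= 47/(47+62)
= 47/109 = 43.12%

43.12%


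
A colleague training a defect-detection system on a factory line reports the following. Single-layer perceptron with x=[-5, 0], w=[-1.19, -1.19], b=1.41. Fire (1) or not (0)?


z = (-5)·(-1.19) + (0)·(-1.19) + 1.41
  = 7.36
step(z) = 1 (z≥0)

1


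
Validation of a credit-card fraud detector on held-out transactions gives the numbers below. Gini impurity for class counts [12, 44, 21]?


Probabilities: [12/77, 44/77, 21/77] ≈ [0.1558, 0.5714, 0.2727]
Σpᵢ² = (144 + 1936 + 441)/77² = 2521/5929
Gini = 1 - Σpᵢ² = 1 - 2521/5929 = 0.5748

0.5748


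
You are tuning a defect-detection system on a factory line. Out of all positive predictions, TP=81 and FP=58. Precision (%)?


Precision = TP/(TP+FP)
= 81/(81+58)
= 81/139 = 58.27%

58.27%


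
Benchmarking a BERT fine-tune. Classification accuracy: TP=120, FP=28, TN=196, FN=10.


Accuracy = (TP+TN)/(TP+TN+FP+FN)
= (120+196)/(354)
= 316/354 = 89.27%

89.27%


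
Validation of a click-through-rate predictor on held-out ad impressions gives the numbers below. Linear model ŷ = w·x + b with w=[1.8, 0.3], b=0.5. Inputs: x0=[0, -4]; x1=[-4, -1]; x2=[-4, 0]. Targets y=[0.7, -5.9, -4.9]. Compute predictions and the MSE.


ŷ0 = (1.8)·(0) + (0.3)·(-4) + 0.5 = -0.7
ŷ1 = (1.8)·(-4) + (0.3)·(-1) + 0.5 = -7.0
ŷ2 = (1.8)·(-4) + (0.3)·(0) + 0.5 = -6.7
errors² = [1.96, 1.21, 3.24]
MSE = 6.4100/3 = 2.1367

2.1367


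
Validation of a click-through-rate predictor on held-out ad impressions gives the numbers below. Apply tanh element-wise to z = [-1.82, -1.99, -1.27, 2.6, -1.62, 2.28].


tanh(-1.82) = -0.9488
tanh(-1.99) = -0.9633
tanh(-1.27) = -0.8538
tanh(2.6) = 0.989
tanh(-1.62) = -0.9246
tanh(2.28) = 0.9793
result = [-0.9488, -0.9633, -0.8538, 0.989, -0.9246, 0.9793]

[-0.9488, -0.9633, -0.8538, 0.989, -0.9246, 0.9793]


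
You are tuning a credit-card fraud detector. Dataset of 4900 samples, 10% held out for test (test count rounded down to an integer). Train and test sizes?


Test = ⌊4900·10/100⌋ = 490
Train = 4900 - 490 = 4410

Train: 4410, Test: 490


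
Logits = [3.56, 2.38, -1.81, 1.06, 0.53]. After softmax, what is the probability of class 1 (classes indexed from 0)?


Exponentials: e^3.56=35.1632, e^2.38=10.8049, e^-1.81=0.1637, e^1.06=2.8864, e^0.53=1.6989
Sum = 50.7171
Softmax = [0.6933, 0.213, 0.0032, 0.0569, 0.0335]
p[1] = 10.8049/50.7171 = 0.213

0.213


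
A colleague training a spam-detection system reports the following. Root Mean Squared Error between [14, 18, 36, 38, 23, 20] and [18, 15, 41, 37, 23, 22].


MSE = 55/6 = 9.1667
RMSE = √(55/6) = 3.0277

3.0277


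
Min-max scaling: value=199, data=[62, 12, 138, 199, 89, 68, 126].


min=12, max=199
(199-12)/(199-12) = 187/187 = 1.0

1.0


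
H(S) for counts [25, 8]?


Probabilities: [25/33, 8/33] ≈ [0.7576, 0.2424]
H = -((25/33)·log₂(25/33) + (8/33)·log₂(8/33))
  = 0.799 bits

0.799 bits


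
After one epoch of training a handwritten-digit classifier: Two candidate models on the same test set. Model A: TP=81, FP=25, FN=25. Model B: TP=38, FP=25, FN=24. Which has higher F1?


Model A: P=81/106=0.7642, R=81/106=0.7642, F1=2PR/(P+R)=2TP/(2TP+FP+FN)=162/212=0.7642
Model B: P=38/63=0.6032, R=38/62=0.6129, F1=2PR/(P+R)=2TP/(2TP+FP+FN)=76/125=0.608
0.7642 > 0.608 → Model A

Model A


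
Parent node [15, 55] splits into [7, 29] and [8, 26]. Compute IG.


Parent = [15, 55], H_parent = 0.7496
H_left = 0.7107 (n=36), H_right = 0.7871 (n=34)
H_children = (36/70)·0.7107 + (34/70)·0.7871 = 0.7478
IG = 0.7496 - 0.7478 = 0.0018

0.0018


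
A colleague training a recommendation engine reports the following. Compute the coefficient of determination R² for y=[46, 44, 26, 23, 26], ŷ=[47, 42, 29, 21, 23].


ȳ = 33
SS_res = Σ(y-ŷ)² = 27
SS_tot = Σ(y-ȳ)² = 488
R² = 1 - SS_res/SS_tot = 1 - 0.0553 = 0.9447

0.9447


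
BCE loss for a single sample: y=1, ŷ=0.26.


BCE = -[y·ln(p) + (1-y)·ln(1-p)]
= -1·ln(0.26) - 0
= -ln(0.26) = 1.3471

1.3471


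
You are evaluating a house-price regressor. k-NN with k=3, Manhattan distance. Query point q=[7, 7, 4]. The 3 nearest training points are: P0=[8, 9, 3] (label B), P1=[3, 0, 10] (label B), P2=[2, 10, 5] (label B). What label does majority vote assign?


d(q,P0) = 4  (label B)
d(q,P1) = 17  (label B)
d(q,P2) = 9  (label B)
Votes: A=0, B=3
Majority → B

B


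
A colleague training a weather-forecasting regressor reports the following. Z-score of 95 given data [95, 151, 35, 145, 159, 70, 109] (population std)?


μ = 109.1429, σ = 42.683
z = (95 - 109.1429)/42.683 = -0.3313

-0.3313


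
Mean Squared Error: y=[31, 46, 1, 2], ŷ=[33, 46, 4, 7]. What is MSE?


Squared errors: (31-33)²=4, (46-46)²=0, (1-4)²=9, (2-7)²=25
Sum = 38
MSE = 38/4 = 19/2

19/2


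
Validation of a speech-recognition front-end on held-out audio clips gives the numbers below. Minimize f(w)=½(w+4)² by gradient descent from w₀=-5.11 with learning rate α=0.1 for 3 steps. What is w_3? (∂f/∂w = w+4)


step 1: grad = -5.11+4 = -1.11; w = -5.11 - 0.1·(-1.11) = -4.999
step 2: grad = -4.999+4 = -0.999; w = -4.999 - 0.1·(-0.999) = -4.8991
step 3: grad = -4.8991+4 = -0.8991; w = -4.8991 - 0.1·(-0.8991) = -4.80919

-4.80919


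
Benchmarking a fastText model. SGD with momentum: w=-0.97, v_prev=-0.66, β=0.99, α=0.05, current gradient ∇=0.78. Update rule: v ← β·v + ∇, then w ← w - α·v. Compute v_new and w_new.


v_new = 0.99·-0.66 + 0.78 = -0.6534 + 0.78 = 0.1266
w_new = -0.97 - 0.05·0.1266 = -0.97 - 0.00633 = -0.97633

v_new=0.1266, w_new=-0.97633


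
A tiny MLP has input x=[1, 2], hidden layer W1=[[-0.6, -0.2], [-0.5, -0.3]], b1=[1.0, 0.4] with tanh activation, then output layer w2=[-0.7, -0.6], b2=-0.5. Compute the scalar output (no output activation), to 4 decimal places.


z1[0] = (-0.6)·(1) + (-0.2)·(2) + 1.0 = 0.0
z1[1] = (-0.5)·(1) + (-0.3)·(2) + 0.4 = -0.7
h = tanh(z1) = [0.0, -0.6044]
output = (-0.7)·(0.0) + (-0.6)·(-0.6044) - 0.5 = -0.1374

-0.1374


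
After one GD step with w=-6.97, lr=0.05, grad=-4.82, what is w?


w_new = w - α·∇
= -6.97 - 0.05·-4.82
= -6.97 + 0.241
= -6.729

-6.729


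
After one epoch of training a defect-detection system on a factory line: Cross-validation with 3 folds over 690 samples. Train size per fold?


Fold size = 690/3 = 230
Training per fold = 690 - 230 = 460

460


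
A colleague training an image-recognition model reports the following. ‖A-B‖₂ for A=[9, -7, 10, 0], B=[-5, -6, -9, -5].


d = √((9+ 5)² + (-7+ 6)² + (10+ 9)² + (0+ 5)²)
  = √(196 + 1 + 361 + 25)
  = √583 = 24.1454

24.1454


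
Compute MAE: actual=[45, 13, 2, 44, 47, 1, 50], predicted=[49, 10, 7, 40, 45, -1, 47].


Absolute errors: |45-49|=4, |13-10|=3, |2-7|=5, |44-40|=4, |47-45|=2, |1+ 1|=2, |50-47|=3
Sum = 23
MAE = 23/7 = 23/7

23/7


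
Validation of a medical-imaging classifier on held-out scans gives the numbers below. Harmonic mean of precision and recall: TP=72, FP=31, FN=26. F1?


Precision = 72/103 = 0.699
Recall = 72/98 = 0.7347
F1 = 2·P·R/(P+R) = 2·TP/(2·TP+FP+FN) = 144/(144+31+26) = 144/201 = 0.7164

0.7164


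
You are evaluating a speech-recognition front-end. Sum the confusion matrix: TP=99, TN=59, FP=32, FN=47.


Total = TP + TN + FP + FN
= 99 + 59 + 32 + 47
= 237
(Predicted positive: 131, predicted negative: 106)

237


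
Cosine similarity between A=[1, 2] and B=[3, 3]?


A·B = 1·3 + 2·3 = 9
‖A‖ = √5 = 2.2361, ‖B‖ = √18 = 4.2426
cos = 9/(√5·√18) = 9/√90 = 0.9487

0.9487


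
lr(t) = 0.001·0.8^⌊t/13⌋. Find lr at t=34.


n_drops = ⌊34/13⌋ = 2
lr = 0.001·0.8^2 = 0.001·0.64 = 0.00064

0.00064


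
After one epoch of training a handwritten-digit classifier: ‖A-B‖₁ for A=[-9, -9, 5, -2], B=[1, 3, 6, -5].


d = |-9-1| + |-9-3| + |5-6| + |-2+ 5|
  = 10 + 12 + 1 + 3
  = 26

26


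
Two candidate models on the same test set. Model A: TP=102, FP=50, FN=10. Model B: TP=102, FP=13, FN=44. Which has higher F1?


Model A: P=102/152=0.6711, R=102/112=0.9107, F1=2PR/(P+R)=2TP/(2TP+FP+FN)=204/264=0.7727
Model B: P=102/115=0.887, R=102/146=0.6986, F1=2PR/(P+R)=2TP/(2TP+FP+FN)=204/261=0.7816
0.7727 < 0.7816 → Model B

Model B


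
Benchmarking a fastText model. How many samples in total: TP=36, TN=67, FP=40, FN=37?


Total = TP + TN + FP + FN
= 36 + 67 + 40 + 37
= 180
(Predicted positive: 76, predicted negative: 104)

180


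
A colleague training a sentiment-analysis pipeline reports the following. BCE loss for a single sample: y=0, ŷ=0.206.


BCE = -[y·ln(p) + (1-y)·ln(1-p)]
= -0 - 1·ln(1-0.206)
= -ln(0.794) = 0.2307

0.2307


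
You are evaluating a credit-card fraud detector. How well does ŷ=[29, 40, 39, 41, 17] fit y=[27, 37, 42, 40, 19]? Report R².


ȳ = 33
SS_res = Σ(y-ŷ)² = 27
SS_tot = Σ(y-ȳ)² = 378
R² = 1 - SS_res/SS_tot = 1 - 0.0714 = 0.9286

0.9286


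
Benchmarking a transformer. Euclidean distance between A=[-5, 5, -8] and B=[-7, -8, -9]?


d = √((-5+ 7)² + (5+ 8)² + (-8+ 9)²)
  = √(4 + 169 + 1)
  = √174 = 13.1909

13.1909


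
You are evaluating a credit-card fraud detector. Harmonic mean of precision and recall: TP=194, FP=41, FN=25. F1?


Precision = 194/235 = 0.8255
Recall = 194/219 = 0.8858
F1 = 2·P·R/(P+R) = 2·TP/(2·TP+FP+FN) = 388/(388+41+25) = 388/454 = 0.8546

0.8546


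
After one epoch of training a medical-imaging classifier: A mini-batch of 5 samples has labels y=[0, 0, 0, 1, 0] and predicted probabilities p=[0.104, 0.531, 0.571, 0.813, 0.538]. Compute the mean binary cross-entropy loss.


L[0] = -ln(1-0.104) = -ln(0.896) = 0.1098
L[1] = -ln(1-0.531) = -ln(0.469) = 0.7572
L[2] = -ln(1-0.571) = -ln(0.429) = 0.8463
L[3] = -ln(0.813) = 0.207
L[4] = -ln(1-0.538) = -ln(0.462) = 0.7722
mean = (0.1098 + 0.7572 + 0.8463 + 0.207 + 0.7722)/5 = 0.5385

0.5385


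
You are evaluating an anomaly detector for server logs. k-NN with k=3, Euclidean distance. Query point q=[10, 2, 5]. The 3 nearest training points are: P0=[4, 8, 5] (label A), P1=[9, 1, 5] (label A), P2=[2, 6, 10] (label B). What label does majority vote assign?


d(q,P0) = 8.4853  (label A)
d(q,P1) = 1.4142  (label A)
d(q,P2) = 10.247  (label B)
Votes: A=2, B=1
Majority → A

A


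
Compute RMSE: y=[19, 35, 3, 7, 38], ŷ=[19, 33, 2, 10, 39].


MSE = 15/5 = 3
RMSE = √(15/5) = 1.7321

1.7321


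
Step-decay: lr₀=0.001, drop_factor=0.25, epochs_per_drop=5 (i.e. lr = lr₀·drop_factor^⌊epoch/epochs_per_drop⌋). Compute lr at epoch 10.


n_drops = ⌊10/5⌋ = 2
lr = 0.001·0.25^2 = 0.001·0.0625 = 0.0000625

0.0000625


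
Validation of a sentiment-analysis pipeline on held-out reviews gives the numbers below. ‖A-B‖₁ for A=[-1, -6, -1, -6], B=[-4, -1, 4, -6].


d = |-1+ 4| + |-6+ 1| + |-1-4| + |-6+ 6|
  = 3 + 5 + 5 + 0
  = 13

13


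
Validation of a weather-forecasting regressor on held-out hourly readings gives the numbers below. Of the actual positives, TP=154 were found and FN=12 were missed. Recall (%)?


Recall = TP/(TP+FN)
= 154/(154+12)
= 154/166 = 92.77%

92.77%


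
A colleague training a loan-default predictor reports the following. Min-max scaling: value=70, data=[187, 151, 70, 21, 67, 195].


min=21, max=195
(70-21)/(195-21) = 49/174 = 0.2816

0.2816


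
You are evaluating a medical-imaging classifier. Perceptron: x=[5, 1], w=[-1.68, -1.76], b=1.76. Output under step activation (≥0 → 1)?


z = (5)·(-1.68) + (1)·(-1.76) + 1.76
  = -8.4
step(z) = 0 (z<0)

0


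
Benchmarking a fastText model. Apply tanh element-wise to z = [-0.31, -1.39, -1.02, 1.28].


tanh(-0.31) = -0.3004
tanh(-1.39) = -0.8832
tanh(-1.02) = -0.7699
tanh(1.28) = 0.8565
result = [-0.3004, -0.8832, -0.7699, 0.8565]

[-0.3004, -0.8832, -0.7699, 0.8565]


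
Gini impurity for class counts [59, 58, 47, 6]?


Probabilities: [59/170, 58/170, 47/170, 6/170] ≈ [0.3471, 0.3412, 0.2765, 0.0353]
Σpᵢ² = (3481 + 3364 + 2209 + 36)/170² = 9090/28900
Gini = 1 - Σpᵢ² = 1 - 9090/28900 = 0.6855

0.6855


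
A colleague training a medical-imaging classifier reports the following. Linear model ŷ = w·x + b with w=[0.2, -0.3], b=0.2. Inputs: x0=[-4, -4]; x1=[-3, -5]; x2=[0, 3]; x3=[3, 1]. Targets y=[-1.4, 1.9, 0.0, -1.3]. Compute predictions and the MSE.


ŷ0 = (0.2)·(-4) + (-0.3)·(-4) + 0.2 = 0.6
ŷ1 = (0.2)·(-3) + (-0.3)·(-5) + 0.2 = 1.1
ŷ2 = (0.2)·(0) + (-0.3)·(3) + 0.2 = -0.7
ŷ3 = (0.2)·(3) + (-0.3)·(1) + 0.2 = 0.5
errors² = [4.0, 0.64, 0.49, 3.24]
MSE = 8.3700/4 = 2.0925

2.0925


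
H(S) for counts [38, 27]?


Probabilities: [38/65, 27/65] ≈ [0.5846, 0.4154]
H = -((38/65)·log₂(38/65) + (27/65)·log₂(27/65))
  = 0.9792 bits

0.9792 bits


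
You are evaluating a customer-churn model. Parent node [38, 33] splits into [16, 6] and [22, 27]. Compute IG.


Parent = [38, 33], H_parent = 0.9964
H_left = 0.8454 (n=22), H_right = 0.9925 (n=49)
H_children = (22/71)·0.8454 + (49/71)·0.9925 = 0.9469
IG = 0.9964 - 0.9469 = 0.0495

0.0495


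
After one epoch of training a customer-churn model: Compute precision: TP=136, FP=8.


Precision = TP/(TP+FP)
= 136/(136+8)
= 136/144 = 94.44%

94.44%


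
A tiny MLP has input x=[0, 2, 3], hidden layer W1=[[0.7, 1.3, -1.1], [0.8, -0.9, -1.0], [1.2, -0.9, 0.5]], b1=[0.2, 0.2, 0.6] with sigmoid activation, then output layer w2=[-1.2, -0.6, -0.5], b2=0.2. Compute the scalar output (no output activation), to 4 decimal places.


z1[0] = (0.7)·(0) + (1.3)·(2) + (-1.1)·(3) + 0.2 = -0.5
z1[1] = (0.8)·(0) + (-0.9)·(2) + (-1.0)·(3) + 0.2 = -4.6
z1[2] = (1.2)·(0) + (-0.9)·(2) + (0.5)·(3) + 0.6 = 0.3
h = sigmoid(z1) = [0.3775, 0.01, 0.5744]
output = (-1.2)·(0.3775) + (-0.6)·(0.01) + (-0.5)·(0.5744) + 0.2 = -0.5462

-0.5462


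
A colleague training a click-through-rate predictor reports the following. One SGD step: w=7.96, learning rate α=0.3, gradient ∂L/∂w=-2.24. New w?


w_new = w - α·∇
= 7.96 - 0.3·-2.24
= 7.96 + 0.672
= 8.632

8.632


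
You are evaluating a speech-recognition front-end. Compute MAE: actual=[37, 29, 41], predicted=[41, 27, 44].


Absolute errors: |37-41|=4, |29-27|=2, |41-44|=3
Sum = 9
MAE = 9/3 = 3

3


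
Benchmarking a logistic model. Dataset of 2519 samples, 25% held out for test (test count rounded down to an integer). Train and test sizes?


Test = ⌊2519·25/100⌋ = 629
Train = 2519 - 629 = 1890

Train: 1890, Test: 629


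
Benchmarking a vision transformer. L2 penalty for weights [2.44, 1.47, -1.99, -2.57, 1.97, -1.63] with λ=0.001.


‖w‖₂² = (2.44)² + (1.47)² + (-1.99)² + (-2.57)² + (1.97)² + (-1.63)²
     = 5.9536 + 2.1609 + 3.9601 + 6.6049 + 3.8809 + 2.6569
     = 25.2173
λ·‖w‖₂² = 0.001·25.2173 = 0.025217

0.025217


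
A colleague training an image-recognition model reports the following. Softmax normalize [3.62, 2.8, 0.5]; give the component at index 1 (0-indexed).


Exponentials: e^3.62=37.3376, e^2.8=16.4446, e^0.5=1.6487
Sum = 55.4309
Softmax = [0.6736, 0.2967, 0.0297]
p[1] = 16.4446/55.4309 = 0.2967

0.2967


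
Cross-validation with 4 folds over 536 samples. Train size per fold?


Fold size = 536/4 = 134
Training per fold = 536 - 134 = 402

402


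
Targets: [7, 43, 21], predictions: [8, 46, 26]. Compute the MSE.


Squared errors: (7-8)²=1, (43-46)²=9, (21-26)²=25
Sum = 35
MSE = 35/3 = 35/3

35/3


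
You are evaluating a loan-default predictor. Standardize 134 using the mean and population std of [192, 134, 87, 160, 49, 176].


μ = 133, σ = 50.3852
z = (134 - 133)/50.3852 = 0.0198

0.0198


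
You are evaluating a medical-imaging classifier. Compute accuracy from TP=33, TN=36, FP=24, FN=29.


Accuracy = (TP+TN)/(TP+TN+FP+FN)
= (33+36)/(122)
= 69/122 = 56.56%

56.56%


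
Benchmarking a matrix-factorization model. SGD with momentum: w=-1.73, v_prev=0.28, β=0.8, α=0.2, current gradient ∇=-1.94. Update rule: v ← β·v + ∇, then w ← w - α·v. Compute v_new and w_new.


v_new = 0.8·0.28 - 1.94 = 0.224 - 1.94 = -1.716
w_new = -1.73 - 0.2·-1.716 = -1.73 + 0.3432 = -1.3868

v_new=-1.716, w_new=-1.3868


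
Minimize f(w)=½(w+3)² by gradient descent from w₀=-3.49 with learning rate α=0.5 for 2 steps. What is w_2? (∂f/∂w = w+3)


step 1: grad = -3.49+3 = -0.49; w = -3.49 - 0.5·(-0.49) = -3.245
step 2: grad = -3.245+3 = -0.245; w = -3.245 - 0.5·(-0.245) = -3.1225

-3.1225


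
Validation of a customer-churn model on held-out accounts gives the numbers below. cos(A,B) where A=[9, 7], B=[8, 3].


A·B = 9·8 + 7·3 = 93
‖A‖ = √130 = 11.4018, ‖B‖ = √73 = 8.544
cos = 93/(√130·√73) = 93/√9490 = 0.9547

0.9547


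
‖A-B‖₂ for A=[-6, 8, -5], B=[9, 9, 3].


d = √((-6-9)² + (8-9)² + (-5-3)²)
  = √(225 + 1 + 64)
  = √290 = 17.0294

17.0294


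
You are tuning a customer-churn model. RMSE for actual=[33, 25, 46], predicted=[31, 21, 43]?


MSE = 29/3 = 9.6667
RMSE = √(29/3) = 3.1091

3.1091


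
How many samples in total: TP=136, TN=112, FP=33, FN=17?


Total = TP + TN + FP + FN
= 136 + 112 + 33 + 17
= 298
(Predicted positive: 169, predicted negative: 129)

298


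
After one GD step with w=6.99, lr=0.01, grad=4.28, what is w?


w_new = w - α·∇
= 6.99 - 0.01·4.28
= 6.99 - 0.0428
= 6.9472

6.9472


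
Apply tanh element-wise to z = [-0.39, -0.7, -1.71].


tanh(-0.39) = -0.3714
tanh(-0.7) = -0.6044
tanh(-1.71) = -0.9366
result = [-0.3714, -0.6044, -0.9366]

[-0.3714, -0.6044, -0.9366]


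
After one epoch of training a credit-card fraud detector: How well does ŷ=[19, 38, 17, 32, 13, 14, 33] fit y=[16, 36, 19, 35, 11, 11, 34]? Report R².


ȳ = 23.1429
SS_res = Σ(y-ŷ)² = 40
SS_tot = Σ(y-ȳ)² = 786.86
R² = 1 - SS_res/SS_tot = 1 - 0.0508 = 0.9492

0.9492
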